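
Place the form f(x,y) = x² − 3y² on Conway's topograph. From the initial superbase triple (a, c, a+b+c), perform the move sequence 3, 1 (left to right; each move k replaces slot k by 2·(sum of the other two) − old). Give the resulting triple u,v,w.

start (1,-3,-2) = (f(1,0),f(0,1),f(1,1))
replace slot 3: 2·(1+(-3)) − (-2) = -2 → (1,-3,-2)
replace slot 1: 2·((-3)+(-2)) − 1 = -11 → (-11,-3,-2)

-11,-3,-2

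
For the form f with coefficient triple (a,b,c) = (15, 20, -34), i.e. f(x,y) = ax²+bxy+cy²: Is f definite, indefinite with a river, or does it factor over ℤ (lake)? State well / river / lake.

D = b²−4ac = 20² − 4·15·(-34) = 2440
D > 0 non-square ⇒ indefinite ⇒ periodic river

river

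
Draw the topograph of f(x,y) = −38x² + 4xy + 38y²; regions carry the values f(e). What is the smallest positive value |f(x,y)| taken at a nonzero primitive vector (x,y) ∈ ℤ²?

river: ρ → (38,72,-4)
river: ρ → (-4,72,38)
river: ρ → (38,4,-38)
river: ρ → (-38,72,4)
river: ρ → (4,72,-38)
river: ρ → (-38,4,38)
closes: descent 0, river 6
min |a| on river = 4

4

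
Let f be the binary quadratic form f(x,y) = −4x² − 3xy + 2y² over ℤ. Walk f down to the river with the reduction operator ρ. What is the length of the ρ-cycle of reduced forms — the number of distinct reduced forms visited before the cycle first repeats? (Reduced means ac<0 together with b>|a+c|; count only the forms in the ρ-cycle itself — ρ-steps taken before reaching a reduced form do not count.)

D = 41, ⌊√D⌋ = 6
descent: ρ → (2,3,-4)  [lands on river]
river: ρ → (-4,5,1)
river: ρ → (1,5,-4)
river: ρ → (-4,3,2)
river: ρ → (2,5,-2)
river: ρ → (-2,3,4)
river: ρ → (4,5,-1)
river: ρ → (-1,5,4)
river: ρ → (4,3,-2)
river: ρ → (-2,5,2)
ρ-cycle length = 10 (tail of 1 descent step not counted)

10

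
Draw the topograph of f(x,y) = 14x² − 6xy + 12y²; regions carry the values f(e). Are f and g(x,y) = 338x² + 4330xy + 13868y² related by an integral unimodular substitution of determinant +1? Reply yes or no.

D₁ = -636, D₂ = -636
f: flip: (14,-6,12)→(12,6,14)
f: reduced (well bottom): (12,6,14) with a≤c, −a<b≤a
g: translate: b→274 (≡4330 mod 676), so (338,4330,13868)→(338,274,56)
g: flip: (338,274,56)→(56,-274,338)
g: translate: b→-50 (≡-274 mod 112), so (56,-274,338)→(56,-50,14)
g: flip: (56,-50,14)→(14,50,56)
g: translate: b→-6 (≡50 mod 28), so (14,50,56)→(14,-6,12)
g: flip: (14,-6,12)→(12,6,14)
g: reduced (well bottom): (12,6,14) with a≤c, −a<b≤a
reduced forms (12, 6, 14) vs (12, 6, 14) ⇒ equivalent

yes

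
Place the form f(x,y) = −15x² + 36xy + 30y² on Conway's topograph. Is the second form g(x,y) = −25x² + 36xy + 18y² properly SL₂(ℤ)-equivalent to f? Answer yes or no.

D₁ = 3096, D₂ = 3096
river cycle of f (length 10): (30, 24, -21), (-21, 18, 33), (33, 48, -6), (-6, 48, 33), (33, 18, -21), (-21, 24, 30), (30, 36, -15), (-15, 54, 3), (3, 54, -15), (-15, 36, 30)
river cycle of g (length 10): (18, 36, -25), (-25, 14, 29), (29, 44, -10), (-10, 36, 45), (45, 54, -1), (-1, 54, 45), (45, 36, -10), (-10, 44, 29), (29, 14, -25), (-25, 36, 18)
cycles differ ⇒ inequivalent

no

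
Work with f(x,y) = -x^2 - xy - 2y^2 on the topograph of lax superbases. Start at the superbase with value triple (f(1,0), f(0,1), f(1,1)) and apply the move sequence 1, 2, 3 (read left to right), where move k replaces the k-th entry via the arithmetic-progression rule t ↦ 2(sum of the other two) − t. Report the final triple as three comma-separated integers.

start (-1,-2,-4) = (f(1,0),f(0,1),f(1,1))
replace slot 1: 2·((-2)+(-4)) − (-1) = -11 → (-11,-2,-4)
replace slot 2: 2·((-11)+(-4)) − (-2) = -28 → (-11,-28,-4)
replace slot 3: 2·((-11)+(-28)) − (-4) = -74 → (-11,-28,-74)

-11,-28,-74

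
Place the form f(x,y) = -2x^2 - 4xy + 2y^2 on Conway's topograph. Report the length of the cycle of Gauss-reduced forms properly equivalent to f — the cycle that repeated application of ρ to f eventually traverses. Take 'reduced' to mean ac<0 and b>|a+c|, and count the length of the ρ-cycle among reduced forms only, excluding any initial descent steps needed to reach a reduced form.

D = 32, ⌊√D⌋ = 5
descent: ρ → (2,4,-2)  [lands on river]
river: ρ → (-2,4,2)
ρ-cycle length = 2 (tail of 1 descent step not counted)

2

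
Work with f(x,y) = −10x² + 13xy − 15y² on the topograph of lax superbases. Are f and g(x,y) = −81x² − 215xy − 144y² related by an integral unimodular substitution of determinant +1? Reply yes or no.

D₁ = -431, D₂ = -431
f is negative-definite; reduce −f:
−f: translate: b→7 (≡-13 mod 20), so (10,-13,15)→(10,7,12)
−f: reduced (well bottom): (10,7,12) with a≤c, −a<b≤a
flip sign back: reduced form of f is (-10,-7,-12)
g is negative-definite; reduce −g:
−g: translate: b→53 (≡215 mod 162), so (81,215,144)→(81,53,10)
−g: flip: (81,53,10)→(10,-53,81)
−g: translate: b→7 (≡-53 mod 20), so (10,-53,81)→(10,7,12)
−g: reduced (well bottom): (10,7,12) with a≤c, −a<b≤a
flip sign back: reduced form of g is (-10,-7,-12)
reduced forms (-10, -7, -12) vs (-10, -7, -12) ⇒ equivalent

yes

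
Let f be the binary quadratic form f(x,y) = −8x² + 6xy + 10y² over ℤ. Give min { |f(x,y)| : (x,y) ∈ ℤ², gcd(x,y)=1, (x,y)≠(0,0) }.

river: ρ → (10,14,-4)
river: ρ → (-4,18,2)
river: ρ → (2,18,-4)
river: ρ → (-4,14,10)
river: ρ → (10,6,-8)
river: ρ → (-8,10,8)
river: ρ → (8,6,-10)
river: ρ → (-10,14,4)
river: ρ → (4,18,-2)
river: ρ → (-2,18,4)
river: ρ → (4,14,-10)
river: ρ → (-10,6,8)
river: ρ → (8,10,-8)
river: ρ → (-8,6,10)
closes: descent 0, river 14
min |a| on river = 2

2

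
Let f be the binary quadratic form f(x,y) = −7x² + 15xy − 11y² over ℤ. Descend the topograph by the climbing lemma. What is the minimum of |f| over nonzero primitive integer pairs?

translate: b→-1 (≡-15 mod 14), so (7,-15,11)→(7,-1,3)
flip: (7,-1,3)→(3,1,7)
reduced (well bottom): (3,1,7) with a≤c, −a<b≤a
well minimum |f| = |-3| = 3 (negative-definite)

3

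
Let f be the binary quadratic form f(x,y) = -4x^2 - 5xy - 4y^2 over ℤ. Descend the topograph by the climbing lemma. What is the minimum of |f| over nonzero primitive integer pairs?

translate: b→-3 (≡5 mod 8), so (4,5,4)→(4,-3,3)
flip: (4,-3,3)→(3,3,4)
reduced (well bottom): (3,3,4) with a≤c, −a<b≤a
well minimum |f| = |-3| = 3 (negative-definite)

3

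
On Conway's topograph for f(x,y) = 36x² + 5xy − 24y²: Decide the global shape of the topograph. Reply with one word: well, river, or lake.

D = b²−4ac = 5² − 4·36·(-24) = 3481
D = 59² is a perfect square ⇒ form factors over ℤ ⇒ lakes

lake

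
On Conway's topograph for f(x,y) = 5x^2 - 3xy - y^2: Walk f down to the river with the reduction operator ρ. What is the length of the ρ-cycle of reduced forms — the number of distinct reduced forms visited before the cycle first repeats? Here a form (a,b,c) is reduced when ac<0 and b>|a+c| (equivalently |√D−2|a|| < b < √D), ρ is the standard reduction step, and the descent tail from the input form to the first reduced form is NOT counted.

D = 29, ⌊√D⌋ = 5
descent: ρ → (-1,5,1)  [lands on river]
river: ρ → (1,5,-1)
ρ-cycle length = 2 (tail of 1 descent step not counted)

2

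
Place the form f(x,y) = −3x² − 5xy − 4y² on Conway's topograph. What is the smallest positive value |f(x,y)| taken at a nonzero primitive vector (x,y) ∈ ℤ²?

translate: b→-1 (≡5 mod 6), so (3,5,4)→(3,-1,2)
flip: (3,-1,2)→(2,1,3)
reduced (well bottom): (2,1,3) with a≤c, −a<b≤a
well minimum |f| = |-2| = 2 (negative-definite)

2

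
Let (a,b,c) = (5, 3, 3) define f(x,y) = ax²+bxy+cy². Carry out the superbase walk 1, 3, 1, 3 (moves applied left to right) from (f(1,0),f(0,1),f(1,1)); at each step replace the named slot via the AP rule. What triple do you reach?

start (5,3,11) = (f(1,0),f(0,1),f(1,1))
replace slot 1: 2·(3+11) − 5 = 23 → (23,3,11)
replace slot 3: 2·(23+3) − 11 = 41 → (23,3,41)
replace slot 1: 2·(3+41) − 23 = 65 → (65,3,41)
replace slot 3: 2·(65+3) − 41 = 95 → (65,3,95)

65,3,95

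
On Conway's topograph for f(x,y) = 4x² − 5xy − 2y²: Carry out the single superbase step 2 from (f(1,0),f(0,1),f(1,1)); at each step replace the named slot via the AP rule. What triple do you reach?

start (4,-2,-3) = (f(1,0),f(0,1),f(1,1))
replace slot 2: 2·(4+(-3)) − (-2) = 4 → (4,4,-3)

4,4,-3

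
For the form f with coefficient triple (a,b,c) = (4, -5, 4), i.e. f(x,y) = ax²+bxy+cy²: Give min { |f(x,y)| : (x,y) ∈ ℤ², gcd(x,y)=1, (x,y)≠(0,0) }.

translate: b→3 (≡-5 mod 8), so (4,-5,4)→(4,3,3)
flip: (4,3,3)→(3,-3,4)
translate: b→3 (≡-3 mod 6), so (3,-3,4)→(3,3,4)
reduced (well bottom): (3,3,4) with a≤c, −a<b≤a
well minimum = a = 3

3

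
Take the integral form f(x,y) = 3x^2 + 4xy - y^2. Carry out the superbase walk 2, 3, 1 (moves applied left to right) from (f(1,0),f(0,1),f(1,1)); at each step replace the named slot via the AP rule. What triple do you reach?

start (3,-1,6) = (f(1,0),f(0,1),f(1,1))
replace slot 2: 2·(3+6) − (-1) = 19 → (3,19,6)
replace slot 3: 2·(3+19) − 6 = 38 → (3,19,38)
replace slot 1: 2·(19+38) − 3 = 111 → (111,19,38)

111,19,38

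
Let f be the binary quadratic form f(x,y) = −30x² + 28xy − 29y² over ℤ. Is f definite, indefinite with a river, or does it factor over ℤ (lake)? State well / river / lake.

D = b²−4ac = 28² − 4·(-30)·(-29) = -2696
D < 0 ⇒ definite ⇒ every region one sign ⇒ single well

well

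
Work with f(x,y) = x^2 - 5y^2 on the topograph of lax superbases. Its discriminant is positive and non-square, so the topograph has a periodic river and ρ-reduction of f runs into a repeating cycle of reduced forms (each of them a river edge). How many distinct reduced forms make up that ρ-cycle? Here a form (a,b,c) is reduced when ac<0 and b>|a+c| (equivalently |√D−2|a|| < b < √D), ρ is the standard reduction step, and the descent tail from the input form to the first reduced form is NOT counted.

D = 20, ⌊√D⌋ = 4
descent: ρ → (-5,0,1)
descent: ρ → (1,4,-1)  [lands on river]
river: ρ → (-1,4,1)
ρ-cycle length = 2 (tail of 2 descent steps not counted)

2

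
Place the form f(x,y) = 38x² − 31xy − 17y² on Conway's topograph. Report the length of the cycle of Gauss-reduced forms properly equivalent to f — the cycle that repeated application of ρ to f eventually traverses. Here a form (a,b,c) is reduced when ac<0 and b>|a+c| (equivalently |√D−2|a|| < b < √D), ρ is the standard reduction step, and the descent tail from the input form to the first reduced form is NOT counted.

D = 3545, ⌊√D⌋ = 59
descent: ρ → (-17,31,38)  [lands on river]
river: ρ → (38,45,-10)
river: ρ → (-10,55,13)
river: ρ → (13,49,-22)
river: ρ → (-22,39,23)
river: ρ → (23,53,-8)
river: ρ → (-8,59,2)
river: ρ → (2,57,-37)
river: ρ → (-37,17,22)
river: ρ → (22,27,-32)
river: ρ → (-32,37,17)
river: ρ → (17,31,-38)
river: ρ → (-38,45,10)
river: ρ → (10,55,-13)
river: ρ → (-13,49,22)
river: ρ → (22,39,-23)
river: ρ → (-23,53,8)
river: ρ → (8,59,-2)
river: ρ → (-2,57,37)
river: ρ → (37,17,-22)
river: ρ → (-22,27,32)
river: ρ → (32,37,-17)
ρ-cycle length = 22 (tail of 1 descent step not counted)

22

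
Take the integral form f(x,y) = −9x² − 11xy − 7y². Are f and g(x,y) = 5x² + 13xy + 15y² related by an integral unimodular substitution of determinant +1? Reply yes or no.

D₁ = -131, D₂ = -131
f is negative-definite; reduce −f:
−f: translate: b→-7 (≡11 mod 18), so (9,11,7)→(9,-7,5)
−f: flip: (9,-7,5)→(5,7,9)
−f: translate: b→-3 (≡7 mod 10), so (5,7,9)→(5,-3,7)
−f: reduced (well bottom): (5,-3,7) with a≤c, −a<b≤a
flip sign back: reduced form of f is (-5,3,-7)
g: translate: b→3 (≡13 mod 10), so (5,13,15)→(5,3,7)
g: reduced (well bottom): (5,3,7) with a≤c, −a<b≤a
reduced forms (-5, 3, -7) vs (5, 3, 7) ⇒ inequivalent

no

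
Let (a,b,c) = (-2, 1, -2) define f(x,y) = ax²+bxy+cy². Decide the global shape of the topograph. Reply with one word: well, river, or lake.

D = b²−4ac = 1² − 4·(-2)·(-2) = -15
D < 0 ⇒ definite ⇒ every region one sign ⇒ single well

well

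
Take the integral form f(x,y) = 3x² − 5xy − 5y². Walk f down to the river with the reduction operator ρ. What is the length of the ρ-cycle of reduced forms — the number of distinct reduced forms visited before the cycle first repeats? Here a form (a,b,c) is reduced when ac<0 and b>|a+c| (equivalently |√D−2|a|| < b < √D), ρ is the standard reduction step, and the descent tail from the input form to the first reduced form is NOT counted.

D = 85, ⌊√D⌋ = 9
descent: ρ → (-5,5,3)  [lands on river]
river: ρ → (3,7,-3)
river: ρ → (-3,5,5)
river: ρ → (5,5,-3)
river: ρ → (-3,7,3)
river: ρ → (3,5,-5)
ρ-cycle length = 6 (tail of 1 descent step not counted)

6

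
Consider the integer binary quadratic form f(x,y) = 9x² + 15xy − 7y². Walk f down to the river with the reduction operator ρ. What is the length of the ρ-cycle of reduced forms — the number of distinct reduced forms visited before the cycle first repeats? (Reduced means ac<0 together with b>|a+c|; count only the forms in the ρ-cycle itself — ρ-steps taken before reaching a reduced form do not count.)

D = 477, ⌊√D⌋ = 21
river: ρ → (-7,13,11)
river: ρ → (11,9,-9)
river: ρ → (-9,9,11)
river: ρ → (11,13,-7)
river: ρ → (-7,15,9)
river: ρ → (9,21,-1)
river: ρ → (-1,21,9)
river: ρ → (9,15,-7)
ρ-cycle length = 8 (tail of 0 descent steps not counted)

8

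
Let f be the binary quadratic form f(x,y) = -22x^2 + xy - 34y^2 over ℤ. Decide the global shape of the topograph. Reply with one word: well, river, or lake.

D = b²−4ac = 1² − 4·(-22)·(-34) = -2991
D < 0 ⇒ definite ⇒ every region one sign ⇒ single well

well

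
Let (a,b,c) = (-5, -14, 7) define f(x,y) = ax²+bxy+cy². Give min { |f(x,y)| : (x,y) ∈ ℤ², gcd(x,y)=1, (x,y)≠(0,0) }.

descent: ρ → (7,14,-5)  [lands on river]
river: ρ → (-5,16,4)
river: ρ → (4,16,-5)
river: ρ → (-5,14,7)
closes: descent 1, river 4
min |a| on river = 4

4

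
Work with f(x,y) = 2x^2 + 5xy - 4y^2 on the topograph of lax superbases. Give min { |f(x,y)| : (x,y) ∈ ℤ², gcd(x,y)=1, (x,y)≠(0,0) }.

river: ρ → (-4,3,3)
river: ρ → (3,3,-4)
river: ρ → (-4,5,2)
river: ρ → (2,7,-1)
river: ρ → (-1,7,2)
river: ρ → (2,5,-4)
closes: descent 0, river 6
min |a| on river = 1

1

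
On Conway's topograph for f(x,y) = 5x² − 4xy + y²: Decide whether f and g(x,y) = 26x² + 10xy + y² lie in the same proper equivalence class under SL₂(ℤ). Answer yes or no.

D₁ = -4, D₂ = -4
f: flip: (5,-4,1)→(1,4,5)
f: translate: b→0 (≡4 mod 2), so (1,4,5)→(1,0,1)
f: reduced (well bottom): (1,0,1) with a≤c, −a<b≤a
g: flip: (26,10,1)→(1,-10,26)
g: translate: b→0 (≡-10 mod 2), so (1,-10,26)→(1,0,1)
g: reduced (well bottom): (1,0,1) with a≤c, −a<b≤a
reduced forms (1, 0, 1) vs (1, 0, 1) ⇒ equivalent

yes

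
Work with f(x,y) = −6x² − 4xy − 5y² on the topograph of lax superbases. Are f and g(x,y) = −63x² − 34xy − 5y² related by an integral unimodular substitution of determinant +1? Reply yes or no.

D₁ = -104, D₂ = -104
f is negative-definite; reduce −f:
−f: flip: (6,4,5)→(5,-4,6)
−f: reduced (well bottom): (5,-4,6) with a≤c, −a<b≤a
flip sign back: reduced form of f is (-5,4,-6)
g is negative-definite; reduce −g:
−g: flip: (63,34,5)→(5,-34,63)
−g: translate: b→-4 (≡-34 mod 10), so (5,-34,63)→(5,-4,6)
−g: reduced (well bottom): (5,-4,6) with a≤c, −a<b≤a
flip sign back: reduced form of g is (-5,4,-6)
reduced forms (-5, 4, -6) vs (-5, 4, -6) ⇒ equivalent

yes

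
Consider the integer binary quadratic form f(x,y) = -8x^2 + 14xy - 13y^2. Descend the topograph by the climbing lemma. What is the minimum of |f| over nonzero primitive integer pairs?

translate: b→2 (≡-14 mod 16), so (8,-14,13)→(8,2,7)
flip: (8,2,7)→(7,-2,8)
reduced (well bottom): (7,-2,8) with a≤c, −a<b≤a
well minimum |f| = |-7| = 7 (negative-definite)

7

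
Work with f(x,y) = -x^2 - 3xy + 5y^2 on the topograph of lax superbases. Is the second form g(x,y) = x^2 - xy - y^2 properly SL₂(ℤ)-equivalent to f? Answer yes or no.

D₁ = 29, D₂ = 5
discriminants differ ⇒ not SL₂(ℤ)-equivalent

no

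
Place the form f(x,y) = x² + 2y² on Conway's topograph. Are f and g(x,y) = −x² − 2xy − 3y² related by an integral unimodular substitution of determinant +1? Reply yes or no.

D₁ = -8, D₂ = -8
f: reduced (well bottom): (1,0,2) with a≤c, −a<b≤a
g is negative-definite; reduce −g:
−g: translate: b→0 (≡2 mod 2), so (1,2,3)→(1,0,2)
−g: reduced (well bottom): (1,0,2) with a≤c, −a<b≤a
flip sign back: reduced form of g is (-1,0,-2)
reduced forms (1, 0, 2) vs (-1, 0, -2) ⇒ inequivalent

no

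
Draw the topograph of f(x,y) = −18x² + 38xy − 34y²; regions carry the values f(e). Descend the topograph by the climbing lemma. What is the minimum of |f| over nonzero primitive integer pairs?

translate: b→-2 (≡-38 mod 36), so (18,-38,34)→(18,-2,14)
flip: (18,-2,14)→(14,2,18)
reduced (well bottom): (14,2,18) with a≤c, −a<b≤a
well minimum |f| = |-14| = 14 (negative-definite)

14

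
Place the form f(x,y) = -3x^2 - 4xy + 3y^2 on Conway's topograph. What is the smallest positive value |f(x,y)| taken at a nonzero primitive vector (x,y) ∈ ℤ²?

descent: ρ → (3,4,-3)  [lands on river]
river: ρ → (-3,2,4)
river: ρ → (4,6,-1)
river: ρ → (-1,6,4)
river: ρ → (4,2,-3)
river: ρ → (-3,4,3)
river: ρ → (3,2,-4)
river: ρ → (-4,6,1)
river: ρ → (1,6,-4)
river: ρ → (-4,2,3)
closes: descent 1, river 10
min |a| on river = 1

1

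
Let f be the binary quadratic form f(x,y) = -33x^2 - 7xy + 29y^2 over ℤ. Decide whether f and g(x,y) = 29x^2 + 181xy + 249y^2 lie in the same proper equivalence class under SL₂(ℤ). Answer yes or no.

D₁ = 3877, D₂ = 3877
river cycle of f (length 18): (29, 7, -33), (-33, 59, 3), (3, 61, -13), (-13, 43, 39), (39, 35, -17), (-17, 33, 41), (41, 49, -9), (-9, 59, 11), (11, 51, -29), (-29, 7, 33), … (8 more)
river cycle of g (length 18): (29, 7, -33), (-33, 59, 3), (3, 61, -13), (-13, 43, 39), (39, 35, -17), (-17, 33, 41), (41, 49, -9), (-9, 59, 11), (11, 51, -29), (-29, 7, 33), … (8 more)
cycles coincide ⇒ equivalent

yes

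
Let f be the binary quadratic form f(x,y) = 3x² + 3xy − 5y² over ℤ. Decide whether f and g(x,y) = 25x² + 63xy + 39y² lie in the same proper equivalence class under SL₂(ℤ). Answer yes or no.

D₁ = 69, D₂ = 69
river cycle of f (length 4): (-5, 7, 1), (1, 7, -5), (-5, 3, 3), (3, 3, -5)
river cycle of g (length 4): (1, 7, -5), (-5, 3, 3), (3, 3, -5), (-5, 7, 1)
cycles coincide ⇒ equivalent

yes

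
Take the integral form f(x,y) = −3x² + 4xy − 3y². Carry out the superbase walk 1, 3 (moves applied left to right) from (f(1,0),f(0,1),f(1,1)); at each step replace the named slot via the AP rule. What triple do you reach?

start (-3,-3,-2) = (f(1,0),f(0,1),f(1,1))
replace slot 1: 2·((-3)+(-2)) − (-3) = -7 → (-7,-3,-2)
replace slot 3: 2·((-7)+(-3)) − (-2) = -18 → (-7,-3,-18)

-7,-3,-18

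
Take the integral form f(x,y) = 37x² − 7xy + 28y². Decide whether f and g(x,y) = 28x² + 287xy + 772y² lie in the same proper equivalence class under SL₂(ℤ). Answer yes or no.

D₁ = -4095, D₂ = -4095
f: flip: (37,-7,28)→(28,7,37)
f: reduced (well bottom): (28,7,37) with a≤c, −a<b≤a
g: translate: b→7 (≡287 mod 56), so (28,287,772)→(28,7,37)
g: reduced (well bottom): (28,7,37) with a≤c, −a<b≤a
reduced forms (28, 7, 37) vs (28, 7, 37) ⇒ equivalent

yes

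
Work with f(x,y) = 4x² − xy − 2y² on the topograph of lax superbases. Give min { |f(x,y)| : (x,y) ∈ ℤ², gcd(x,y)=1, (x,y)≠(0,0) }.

descent: ρ → (-2,5,1)  [lands on river]
river: ρ → (1,5,-2)
river: ρ → (-2,3,3)
river: ρ → (3,3,-2)
closes: descent 1, river 4
min |a| on river = 1

1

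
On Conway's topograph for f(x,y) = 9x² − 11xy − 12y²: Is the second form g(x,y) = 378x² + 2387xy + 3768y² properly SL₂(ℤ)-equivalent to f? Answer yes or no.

D₁ = 553, D₂ = 553
river cycle of f (length 26): (-12, 11, 9), (9, 7, -14), (-14, 21, 2), (2, 23, -3), (-3, 19, 16), (16, 13, -6), (-6, 23, 1), (1, 23, -6), (-6, 13, 16), (16, 19, -3), … (16 more)
river cycle of g (length 26): (9, 7, -14), (-14, 21, 2), (2, 23, -3), (-3, 19, 16), (16, 13, -6), (-6, 23, 1), (1, 23, -6), (-6, 13, 16), (16, 19, -3), (-3, 23, 2), … (16 more)
cycles coincide ⇒ equivalent

yes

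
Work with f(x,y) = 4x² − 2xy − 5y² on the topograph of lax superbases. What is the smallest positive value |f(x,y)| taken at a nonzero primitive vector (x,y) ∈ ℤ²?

descent: ρ → (-5,2,4)  [lands on river]
river: ρ → (4,6,-3)
river: ρ → (-3,6,4)
river: ρ → (4,2,-5)
river: ρ → (-5,8,1)
river: ρ → (1,8,-5)
closes: descent 1, river 6
min |a| on river = 1

1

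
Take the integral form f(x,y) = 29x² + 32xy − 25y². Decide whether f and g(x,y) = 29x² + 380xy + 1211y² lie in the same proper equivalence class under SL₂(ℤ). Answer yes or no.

D₁ = 3924, D₂ = 3924
river cycle of f (length 30): (-25, 18, 36), (36, 54, -7), (-7, 58, 20), (20, 62, -1), (-1, 62, 20), (20, 58, -7), (-7, 54, 36), (36, 18, -25), (-25, 32, 29), (29, 26, -28), … (20 more)
river cycle of g (length 30): (29, 32, -25), (-25, 18, 36), (36, 54, -7), (-7, 58, 20), (20, 62, -1), (-1, 62, 20), (20, 58, -7), (-7, 54, 36), (36, 18, -25), (-25, 32, 29), … (20 more)
cycles coincide ⇒ equivalent

yes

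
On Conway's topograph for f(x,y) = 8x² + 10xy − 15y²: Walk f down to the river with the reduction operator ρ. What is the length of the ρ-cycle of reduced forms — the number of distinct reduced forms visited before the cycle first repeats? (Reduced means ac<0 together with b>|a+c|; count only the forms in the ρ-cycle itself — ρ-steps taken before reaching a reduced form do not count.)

D = 580, ⌊√D⌋ = 24
river: ρ → (-15,20,3)
river: ρ → (3,22,-8)
river: ρ → (-8,10,15)
river: ρ → (15,20,-3)
river: ρ → (-3,22,8)
river: ρ → (8,10,-15)
ρ-cycle length = 6 (tail of 0 descent steps not counted)

6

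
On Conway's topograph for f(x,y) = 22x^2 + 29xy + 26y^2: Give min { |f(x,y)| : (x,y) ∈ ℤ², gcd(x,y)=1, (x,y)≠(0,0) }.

translate: b→-15 (≡29 mod 44), so (22,29,26)→(22,-15,19)
flip: (22,-15,19)→(19,15,22)
reduced (well bottom): (19,15,22) with a≤c, −a<b≤a
well minimum = a = 19

19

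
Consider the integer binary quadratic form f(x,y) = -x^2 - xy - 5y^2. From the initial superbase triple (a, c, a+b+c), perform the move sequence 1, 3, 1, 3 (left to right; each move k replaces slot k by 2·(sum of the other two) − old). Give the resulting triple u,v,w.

start (-1,-5,-7) = (f(1,0),f(0,1),f(1,1))
replace slot 1: 2·((-5)+(-7)) − (-1) = -23 → (-23,-5,-7)
replace slot 3: 2·((-23)+(-5)) − (-7) = -49 → (-23,-5,-49)
replace slot 1: 2·((-5)+(-49)) − (-23) = -85 → (-85,-5,-49)
replace slot 3: 2·((-85)+(-5)) − (-49) = -131 → (-85,-5,-131)

-85,-5,-131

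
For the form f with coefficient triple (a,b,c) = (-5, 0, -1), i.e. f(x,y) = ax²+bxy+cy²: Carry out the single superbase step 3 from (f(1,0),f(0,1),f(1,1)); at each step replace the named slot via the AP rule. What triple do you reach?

start (-5,-1,-6) = (f(1,0),f(0,1),f(1,1))
replace slot 3: 2·((-5)+(-1)) − (-6) = -6 → (-5,-1,-6)

-5,-1,-6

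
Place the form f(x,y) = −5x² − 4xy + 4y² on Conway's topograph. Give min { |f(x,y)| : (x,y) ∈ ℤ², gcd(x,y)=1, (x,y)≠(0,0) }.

descent: ρ → (4,4,-5)  [lands on river]
river: ρ → (-5,6,3)
river: ρ → (3,6,-5)
river: ρ → (-5,4,4)
closes: descent 1, river 4
min |a| on river = 3

3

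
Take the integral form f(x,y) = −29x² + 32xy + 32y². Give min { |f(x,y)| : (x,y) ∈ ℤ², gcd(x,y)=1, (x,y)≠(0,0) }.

river: ρ → (32,32,-29)
river: ρ → (-29,26,35)
river: ρ → (35,44,-20)
river: ρ → (-20,36,43)
river: ρ → (43,50,-13)
river: ρ → (-13,54,35)
river: ρ → (35,16,-32)
river: ρ → (-32,48,19)
river: ρ → (19,66,-5)
river: ρ → (-5,64,32)
river: ρ → (32,64,-5)
river: ρ → (-5,66,19)
river: ρ → (19,48,-32)
river: ρ → (-32,16,35)
river: ρ → (35,54,-13)
river: ρ → (-13,50,43)
river: ρ → (43,36,-20)
river: ρ → (-20,44,35)
river: ρ → (35,26,-29)
river: ρ → (-29,32,32)
closes: descent 0, river 20
min |a| on river = 5

5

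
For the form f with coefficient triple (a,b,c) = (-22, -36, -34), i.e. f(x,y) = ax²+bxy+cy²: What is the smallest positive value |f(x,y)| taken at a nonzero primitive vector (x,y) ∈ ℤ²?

translate: b→-8 (≡36 mod 44), so (22,36,34)→(22,-8,20)
flip: (22,-8,20)→(20,8,22)
reduced (well bottom): (20,8,22) with a≤c, −a<b≤a
well minimum |f| = |-20| = 20 (negative-definite)

20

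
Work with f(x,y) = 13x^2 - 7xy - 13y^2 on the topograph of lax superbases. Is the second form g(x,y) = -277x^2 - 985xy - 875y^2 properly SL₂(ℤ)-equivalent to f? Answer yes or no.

D₁ = 725, D₂ = 725
river cycle of f (length 4): (-13, 7, 13), (13, 19, -7), (-7, 23, 7), (7, 19, -13)
river cycle of g (length 4): (-13, 7, 13), (13, 19, -7), (-7, 23, 7), (7, 19, -13)
cycles coincide ⇒ equivalent

yes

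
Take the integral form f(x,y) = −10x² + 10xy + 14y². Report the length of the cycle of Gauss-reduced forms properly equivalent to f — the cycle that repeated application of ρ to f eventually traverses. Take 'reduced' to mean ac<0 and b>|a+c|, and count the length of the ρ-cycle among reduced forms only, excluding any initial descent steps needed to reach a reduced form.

D = 660, ⌊√D⌋ = 25
river: ρ → (14,18,-6)
river: ρ → (-6,18,14)
river: ρ → (14,10,-10)
river: ρ → (-10,10,14)
ρ-cycle length = 4 (tail of 0 descent steps not counted)

4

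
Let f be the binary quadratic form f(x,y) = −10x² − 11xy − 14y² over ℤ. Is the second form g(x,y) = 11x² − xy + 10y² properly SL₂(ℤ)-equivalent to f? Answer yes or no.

D₁ = -439, D₂ = -439
f is negative-definite; reduce −f:
−f: translate: b→-9 (≡11 mod 20), so (10,11,14)→(10,-9,13)
−f: reduced (well bottom): (10,-9,13) with a≤c, −a<b≤a
flip sign back: reduced form of f is (-10,9,-13)
g: flip: (11,-1,10)→(10,1,11)
g: reduced (well bottom): (10,1,11) with a≤c, −a<b≤a
reduced forms (-10, 9, -13) vs (10, 1, 11) ⇒ inequivalent

no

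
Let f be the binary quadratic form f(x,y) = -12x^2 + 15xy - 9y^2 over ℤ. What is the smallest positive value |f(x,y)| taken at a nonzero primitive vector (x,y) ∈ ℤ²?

translate: b→9 (≡-15 mod 24), so (12,-15,9)→(12,9,6)
flip: (12,9,6)→(6,-9,12)
translate: b→3 (≡-9 mod 12), so (6,-9,12)→(6,3,9)
reduced (well bottom): (6,3,9) with a≤c, −a<b≤a
well minimum |f| = |-6| = 6 (negative-definite)

6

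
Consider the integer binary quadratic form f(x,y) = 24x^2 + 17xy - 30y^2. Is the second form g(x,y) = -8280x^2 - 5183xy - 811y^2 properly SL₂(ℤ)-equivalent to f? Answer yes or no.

D₁ = 3169, D₂ = 3169
river cycle of f (length 166): (-30, 43, 11), (11, 45, -26), (-26, 7, 30), (30, 53, -3), (-3, 55, 12), (12, 41, -31), (-31, 21, 22), (22, 23, -30), (-30, 37, 15), (15, 53, -6), … (156 more)
river cycle of g (length 166): (-30, 43, 11), (11, 45, -26), (-26, 7, 30), (30, 53, -3), (-3, 55, 12), (12, 41, -31), (-31, 21, 22), (22, 23, -30), (-30, 37, 15), (15, 53, -6), … (156 more)
cycles coincide ⇒ equivalent

yes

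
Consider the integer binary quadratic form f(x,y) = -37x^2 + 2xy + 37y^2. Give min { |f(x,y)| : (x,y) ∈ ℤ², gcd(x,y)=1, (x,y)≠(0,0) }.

river: ρ → (37,72,-2)
river: ρ → (-2,72,37)
river: ρ → (37,2,-37)
river: ρ → (-37,72,2)
river: ρ → (2,72,-37)
river: ρ → (-37,2,37)
closes: descent 0, river 6
min |a| on river = 2

2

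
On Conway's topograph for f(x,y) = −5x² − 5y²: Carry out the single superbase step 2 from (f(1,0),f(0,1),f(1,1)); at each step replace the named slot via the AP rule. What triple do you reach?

start (-5,-5,-10) = (f(1,0),f(0,1),f(1,1))
replace slot 2: 2·((-5)+(-10)) − (-5) = -25 → (-5,-25,-10)

-5,-25,-10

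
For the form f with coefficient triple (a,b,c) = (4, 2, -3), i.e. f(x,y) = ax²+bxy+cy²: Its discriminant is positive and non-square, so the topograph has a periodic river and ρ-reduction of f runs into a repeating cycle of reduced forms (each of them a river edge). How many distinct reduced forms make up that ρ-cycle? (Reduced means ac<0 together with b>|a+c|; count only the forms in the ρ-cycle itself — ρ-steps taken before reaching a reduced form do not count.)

D = 52, ⌊√D⌋ = 7
river: ρ → (-3,4,3)
river: ρ → (3,2,-4)
river: ρ → (-4,6,1)
river: ρ → (1,6,-4)
river: ρ → (-4,2,3)
river: ρ → (3,4,-3)
river: ρ → (-3,2,4)
river: ρ → (4,6,-1)
river: ρ → (-1,6,4)
river: ρ → (4,2,-3)
ρ-cycle length = 10 (tail of 0 descent steps not counted)

10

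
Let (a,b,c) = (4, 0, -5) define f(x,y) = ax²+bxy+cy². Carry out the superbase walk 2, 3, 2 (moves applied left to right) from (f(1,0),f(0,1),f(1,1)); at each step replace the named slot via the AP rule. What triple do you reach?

start (4,-5,-1) = (f(1,0),f(0,1),f(1,1))
replace slot 2: 2·(4+(-1)) − (-5) = 11 → (4,11,-1)
replace slot 3: 2·(4+11) − (-1) = 31 → (4,11,31)
replace slot 2: 2·(4+31) − 11 = 59 → (4,59,31)

4,59,31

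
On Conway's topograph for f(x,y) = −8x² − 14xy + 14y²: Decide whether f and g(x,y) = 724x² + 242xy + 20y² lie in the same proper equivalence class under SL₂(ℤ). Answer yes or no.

D₁ = 644, D₂ = 644
river cycle of f (length 10): (14, 14, -8), (-8, 18, 10), (10, 22, -4), (-4, 18, 20), (20, 22, -2), (-2, 22, 20), (20, 18, -4), (-4, 22, 10), (10, 18, -8), (-8, 14, 14)
river cycle of g (length 10): (-8, 18, 10), (10, 22, -4), (-4, 18, 20), (20, 22, -2), (-2, 22, 20), (20, 18, -4), (-4, 22, 10), (10, 18, -8), (-8, 14, 14), (14, 14, -8)
cycles coincide ⇒ equivalent

yes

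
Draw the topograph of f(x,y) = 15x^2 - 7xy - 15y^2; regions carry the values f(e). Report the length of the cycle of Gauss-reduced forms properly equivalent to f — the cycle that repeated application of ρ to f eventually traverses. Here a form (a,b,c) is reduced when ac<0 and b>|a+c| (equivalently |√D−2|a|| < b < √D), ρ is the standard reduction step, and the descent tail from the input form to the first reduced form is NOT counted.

D = 949, ⌊√D⌋ = 30
descent: ρ → (-15,7,15)  [lands on river]
river: ρ → (15,23,-7)
river: ρ → (-7,19,21)
river: ρ → (21,23,-5)
river: ρ → (-5,27,11)
river: ρ → (11,17,-15)
river: ρ → (-15,13,13)
river: ρ → (13,13,-15)
river: ρ → (-15,17,11)
river: ρ → (11,27,-5)
river: ρ → (-5,23,21)
river: ρ → (21,19,-7)
river: ρ → (-7,23,15)
river: ρ → (15,7,-15)
river: ρ → (-15,23,7)
river: ρ → (7,19,-21)
river: ρ → (-21,23,5)
river: ρ → (5,27,-11)
river: ρ → (-11,17,15)
river: ρ → (15,13,-13)
river: ρ → (-13,13,15)
river: ρ → (15,17,-11)
river: ρ → (-11,27,5)
river: ρ → (5,23,-21)
river: ρ → (-21,19,7)
river: ρ → (7,23,-15)
ρ-cycle length = 26 (tail of 1 descent step not counted)

26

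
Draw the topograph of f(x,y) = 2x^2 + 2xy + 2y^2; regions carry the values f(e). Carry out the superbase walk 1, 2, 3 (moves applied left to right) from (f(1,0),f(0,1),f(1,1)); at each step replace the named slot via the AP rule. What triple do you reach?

start (2,2,6) = (f(1,0),f(0,1),f(1,1))
replace slot 1: 2·(2+6) − 2 = 14 → (14,2,6)
replace slot 2: 2·(14+6) − 2 = 38 → (14,38,6)
replace slot 3: 2·(14+38) − 6 = 98 → (14,38,98)

14,38,98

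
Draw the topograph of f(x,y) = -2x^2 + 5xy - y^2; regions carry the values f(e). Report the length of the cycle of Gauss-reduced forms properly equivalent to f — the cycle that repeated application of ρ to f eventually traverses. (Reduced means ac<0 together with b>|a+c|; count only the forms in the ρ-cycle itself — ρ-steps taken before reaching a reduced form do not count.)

D = 17, ⌊√D⌋ = 4
descent: ρ → (-1,3,2)  [lands on river]
river: ρ → (2,1,-2)
river: ρ → (-2,3,1)
river: ρ → (1,3,-2)
river: ρ → (-2,1,2)
river: ρ → (2,3,-1)
ρ-cycle length = 6 (tail of 1 descent step not counted)

6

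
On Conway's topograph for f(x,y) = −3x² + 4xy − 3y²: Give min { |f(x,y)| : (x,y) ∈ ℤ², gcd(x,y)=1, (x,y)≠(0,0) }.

translate: b→2 (≡-4 mod 6), so (3,-4,3)→(3,2,2)
flip: (3,2,2)→(2,-2,3)
translate: b→2 (≡-2 mod 4), so (2,-2,3)→(2,2,3)
reduced (well bottom): (2,2,3) with a≤c, −a<b≤a
well minimum |f| = |-2| = 2 (negative-definite)

2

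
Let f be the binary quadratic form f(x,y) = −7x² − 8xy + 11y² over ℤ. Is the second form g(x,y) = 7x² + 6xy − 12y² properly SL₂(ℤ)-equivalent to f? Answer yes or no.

D₁ = 372, D₂ = 372
river cycle of f (length 10): (11, 8, -7), (-7, 6, 12), (12, 18, -1), (-1, 18, 12), (12, 6, -7), (-7, 8, 11), (11, 14, -4), (-4, 18, 3), (3, 18, -4), (-4, 14, 11)
river cycle of g (length 10): (-12, 18, 1), (1, 18, -12), (-12, 6, 7), (7, 8, -11), (-11, 14, 4), (4, 18, -3), (-3, 18, 4), (4, 14, -11), (-11, 8, 7), (7, 6, -12)
cycles differ ⇒ inequivalent

no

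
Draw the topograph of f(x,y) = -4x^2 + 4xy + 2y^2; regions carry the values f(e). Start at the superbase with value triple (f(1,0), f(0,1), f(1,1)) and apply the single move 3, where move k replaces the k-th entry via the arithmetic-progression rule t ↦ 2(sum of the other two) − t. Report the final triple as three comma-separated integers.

start (-4,2,2) = (f(1,0),f(0,1),f(1,1))
replace slot 3: 2·((-4)+2) − 2 = -6 → (-4,2,-6)

-4,2,-6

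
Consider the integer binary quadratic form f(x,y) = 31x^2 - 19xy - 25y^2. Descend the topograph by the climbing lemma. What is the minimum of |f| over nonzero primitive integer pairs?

descent: ρ → (-25,19,31)  [lands on river]
river: ρ → (31,43,-13)
river: ρ → (-13,35,43)
river: ρ → (43,51,-5)
river: ρ → (-5,49,53)
river: ρ → (53,57,-1)
river: ρ → (-1,57,53)
river: ρ → (53,49,-5)
river: ρ → (-5,51,43)
river: ρ → (43,35,-13)
river: ρ → (-13,43,31)
river: ρ → (31,19,-25)
river: ρ → (-25,31,25)
river: ρ → (25,19,-31)
river: ρ → (-31,43,13)
river: ρ → (13,35,-43)
river: ρ → (-43,51,5)
river: ρ → (5,49,-53)
river: ρ → (-53,57,1)
river: ρ → (1,57,-53)
river: ρ → (-53,49,5)
river: ρ → (5,51,-43)
river: ρ → (-43,35,13)
river: ρ → (13,43,-31)
river: ρ → (-31,19,25)
river: ρ → (25,31,-25)
closes: descent 1, river 26
min |a| on river = 1

1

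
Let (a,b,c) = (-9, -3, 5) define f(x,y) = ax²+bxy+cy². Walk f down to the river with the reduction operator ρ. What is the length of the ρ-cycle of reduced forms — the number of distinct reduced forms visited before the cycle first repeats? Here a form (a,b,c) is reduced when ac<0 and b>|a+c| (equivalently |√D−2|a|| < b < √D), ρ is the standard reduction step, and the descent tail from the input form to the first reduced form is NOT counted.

D = 189, ⌊√D⌋ = 13
descent: ρ → (5,13,-1)  [lands on river]
river: ρ → (-1,13,5)
river: ρ → (5,7,-7)
river: ρ → (-7,7,5)
ρ-cycle length = 4 (tail of 1 descent step not counted)

4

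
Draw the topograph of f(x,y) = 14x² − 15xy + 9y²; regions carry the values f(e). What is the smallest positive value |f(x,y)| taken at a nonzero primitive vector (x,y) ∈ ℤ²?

translate: b→13 (≡-15 mod 28), so (14,-15,9)→(14,13,8)
flip: (14,13,8)→(8,-13,14)
translate: b→3 (≡-13 mod 16), so (8,-13,14)→(8,3,9)
reduced (well bottom): (8,3,9) with a≤c, −a<b≤a
well minimum = a = 8

8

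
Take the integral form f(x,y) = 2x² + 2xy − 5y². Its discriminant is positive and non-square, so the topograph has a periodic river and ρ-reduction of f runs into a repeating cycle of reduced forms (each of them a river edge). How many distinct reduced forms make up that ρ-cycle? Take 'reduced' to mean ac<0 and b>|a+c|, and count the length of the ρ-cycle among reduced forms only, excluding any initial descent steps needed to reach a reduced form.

D = 44, ⌊√D⌋ = 6
descent: ρ → (-5,-2,2)
descent: ρ → (2,6,-1)  [lands on river]
river: ρ → (-1,6,2)
ρ-cycle length = 2 (tail of 2 descent steps not counted)

2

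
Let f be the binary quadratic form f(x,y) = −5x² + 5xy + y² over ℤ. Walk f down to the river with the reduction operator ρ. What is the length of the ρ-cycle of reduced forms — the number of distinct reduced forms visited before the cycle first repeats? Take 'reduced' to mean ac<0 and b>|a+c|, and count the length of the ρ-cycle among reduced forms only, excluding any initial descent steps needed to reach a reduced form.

D = 45, ⌊√D⌋ = 6
river: ρ → (1,5,-5)
river: ρ → (-5,5,1)
ρ-cycle length = 2 (tail of 0 descent steps not counted)

2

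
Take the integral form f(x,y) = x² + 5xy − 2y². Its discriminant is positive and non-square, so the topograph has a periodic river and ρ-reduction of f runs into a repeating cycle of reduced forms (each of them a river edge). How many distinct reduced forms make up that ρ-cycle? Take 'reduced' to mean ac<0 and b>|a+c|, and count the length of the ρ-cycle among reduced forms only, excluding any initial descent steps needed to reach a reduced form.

D = 33, ⌊√D⌋ = 5
river: ρ → (-2,3,3)
river: ρ → (3,3,-2)
river: ρ → (-2,5,1)
river: ρ → (1,5,-2)
ρ-cycle length = 4 (tail of 0 descent steps not counted)

4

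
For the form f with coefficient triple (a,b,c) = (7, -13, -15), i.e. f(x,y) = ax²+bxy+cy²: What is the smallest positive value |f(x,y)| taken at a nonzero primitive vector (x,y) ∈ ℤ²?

descent: ρ → (-15,13,7)  [lands on river]
river: ρ → (7,15,-13)
river: ρ → (-13,11,9)
river: ρ → (9,7,-15)
river: ρ → (-15,23,1)
river: ρ → (1,23,-15)
river: ρ → (-15,7,9)
river: ρ → (9,11,-13)
river: ρ → (-13,15,7)
river: ρ → (7,13,-15)
river: ρ → (-15,17,5)
river: ρ → (5,23,-3)
river: ρ → (-3,19,19)
river: ρ → (19,19,-3)
river: ρ → (-3,23,5)
river: ρ → (5,17,-15)
closes: descent 1, river 16
min |a| on river = 1

1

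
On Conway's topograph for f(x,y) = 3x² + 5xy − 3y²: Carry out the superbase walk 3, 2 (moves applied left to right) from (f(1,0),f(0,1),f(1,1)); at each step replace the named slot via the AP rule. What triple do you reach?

start (3,-3,5) = (f(1,0),f(0,1),f(1,1))
replace slot 3: 2·(3+(-3)) − 5 = -5 → (3,-3,-5)
replace slot 2: 2·(3+(-5)) − (-3) = -1 → (3,-1,-5)

3,-1,-5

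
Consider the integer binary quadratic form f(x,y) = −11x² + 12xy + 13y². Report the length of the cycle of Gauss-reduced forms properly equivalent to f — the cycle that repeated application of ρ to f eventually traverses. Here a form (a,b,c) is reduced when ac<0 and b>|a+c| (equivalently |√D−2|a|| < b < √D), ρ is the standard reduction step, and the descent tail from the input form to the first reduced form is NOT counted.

D = 716, ⌊√D⌋ = 26
river: ρ → (13,14,-10)
river: ρ → (-10,26,1)
river: ρ → (1,26,-10)
river: ρ → (-10,14,13)
river: ρ → (13,12,-11)
river: ρ → (-11,10,14)
river: ρ → (14,18,-7)
river: ρ → (-7,24,5)
river: ρ → (5,26,-2)
river: ρ → (-2,26,5)
river: ρ → (5,24,-7)
river: ρ → (-7,18,14)
river: ρ → (14,10,-11)
river: ρ → (-11,12,13)
ρ-cycle length = 14 (tail of 0 descent steps not counted)

14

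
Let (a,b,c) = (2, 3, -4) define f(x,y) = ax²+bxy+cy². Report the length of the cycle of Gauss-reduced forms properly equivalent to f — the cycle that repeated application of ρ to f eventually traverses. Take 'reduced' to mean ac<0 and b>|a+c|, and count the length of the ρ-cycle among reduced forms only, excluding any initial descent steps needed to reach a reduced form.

D = 41, ⌊√D⌋ = 6
river: ρ → (-4,5,1)
river: ρ → (1,5,-4)
river: ρ → (-4,3,2)
river: ρ → (2,5,-2)
river: ρ → (-2,3,4)
river: ρ → (4,5,-1)
river: ρ → (-1,5,4)
river: ρ → (4,3,-2)
river: ρ → (-2,5,2)
river: ρ → (2,3,-4)
ρ-cycle length = 10 (tail of 0 descent steps not counted)

10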